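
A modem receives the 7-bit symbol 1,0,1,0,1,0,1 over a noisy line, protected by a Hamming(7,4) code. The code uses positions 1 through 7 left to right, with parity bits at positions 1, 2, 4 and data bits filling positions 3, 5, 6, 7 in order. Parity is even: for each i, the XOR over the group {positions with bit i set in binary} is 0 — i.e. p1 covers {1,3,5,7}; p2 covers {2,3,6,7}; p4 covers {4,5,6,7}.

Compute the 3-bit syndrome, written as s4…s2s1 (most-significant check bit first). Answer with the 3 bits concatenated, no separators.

s1 (pos 1,3,5,7): 1⊕1⊕1⊕1 = 0
s2 (pos 2,3,6,7): 0⊕1⊕0⊕1 = 0
s4 (pos 4,5,6,7): 0⊕1⊕0⊕1 = 0
Syndrome s4…s1 = 000 → no error.

000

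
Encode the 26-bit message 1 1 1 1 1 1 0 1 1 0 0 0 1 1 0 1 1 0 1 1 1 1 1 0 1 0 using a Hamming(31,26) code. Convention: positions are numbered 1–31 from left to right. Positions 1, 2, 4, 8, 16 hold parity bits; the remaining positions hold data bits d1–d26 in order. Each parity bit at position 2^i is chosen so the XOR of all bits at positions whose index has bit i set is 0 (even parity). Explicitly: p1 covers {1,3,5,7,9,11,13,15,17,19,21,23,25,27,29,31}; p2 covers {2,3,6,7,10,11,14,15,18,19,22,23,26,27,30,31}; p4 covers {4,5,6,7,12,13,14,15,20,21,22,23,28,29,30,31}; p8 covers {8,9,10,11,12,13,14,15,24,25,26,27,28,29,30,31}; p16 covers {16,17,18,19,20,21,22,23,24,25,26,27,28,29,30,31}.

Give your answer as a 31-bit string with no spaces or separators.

Place data at non-parity positions: p1 p2 1 p4 1 1 1 p8 1 1 0 1 1 0 0 p16 0 1 1 0 1 1 0 1 1 1 1 1 0 1 0
p1 (pos 1,3,5,7,9,11,13,15,17,19,21,23,25,27,29,31): XOR of data positions = 1⊕1⊕1⊕1⊕0⊕1⊕0⊕0⊕1⊕1⊕0⊕1⊕1⊕0⊕0 = 1
p2 (pos 2,3,6,7,10,11,14,15,18,19,22,23,26,27,30,31): XOR of data positions = 1⊕1⊕1⊕1⊕0⊕0⊕0⊕1⊕1⊕1⊕0⊕1⊕1⊕1⊕0 = 0
p4 (pos 4,5,6,7,12,13,14,15,20,21,22,23,28,29,30,31): XOR of data positions = 1⊕1⊕1⊕1⊕1⊕0⊕0⊕0⊕1⊕1⊕0⊕1⊕0⊕1⊕0 = 1
p8 (pos 8,9,10,11,12,13,14,15,24,25,26,27,28,29,30,31): XOR of data positions = 1⊕1⊕0⊕1⊕1⊕0⊕0⊕1⊕1⊕1⊕1⊕1⊕0⊕1⊕0 = 0
p16 (pos 16,17,18,19,20,21,22,23,24,25,26,27,28,29,30,31): XOR of data positions = 0⊕1⊕1⊕0⊕1⊕1⊕0⊕1⊕1⊕1⊕1⊕1⊕0⊕1⊕0 = 0
Codeword: 1011111011011000011011011111010

1011111011011000011011011111010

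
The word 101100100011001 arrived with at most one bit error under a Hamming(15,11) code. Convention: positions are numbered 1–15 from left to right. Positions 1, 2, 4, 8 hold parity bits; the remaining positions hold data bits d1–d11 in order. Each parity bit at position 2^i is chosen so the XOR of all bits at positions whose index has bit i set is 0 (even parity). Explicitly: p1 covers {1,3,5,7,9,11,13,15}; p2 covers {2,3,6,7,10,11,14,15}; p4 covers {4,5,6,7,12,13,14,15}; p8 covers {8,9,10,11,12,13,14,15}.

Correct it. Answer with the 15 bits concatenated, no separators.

s1 (pos 1,3,5,7,9,11,13,15): 1⊕1⊕0⊕1⊕0⊕1⊕0⊕1 = 1
s2 (pos 2,3,6,7,10,11,14,15): 0⊕1⊕0⊕1⊕0⊕1⊕0⊕1 = 0
s4 (pos 4,5,6,7,12,13,14,15): 1⊕0⊕0⊕1⊕1⊕0⊕0⊕1 = 0
s8 (pos 8,9,10,11,12,13,14,15): 0⊕0⊕0⊕1⊕1⊕0⊕0⊕1 = 1
Syndrome s8…s1 = 1001 → error at position 9.
Flip position 9: 101100100011001 → 101100101011001

101100101011001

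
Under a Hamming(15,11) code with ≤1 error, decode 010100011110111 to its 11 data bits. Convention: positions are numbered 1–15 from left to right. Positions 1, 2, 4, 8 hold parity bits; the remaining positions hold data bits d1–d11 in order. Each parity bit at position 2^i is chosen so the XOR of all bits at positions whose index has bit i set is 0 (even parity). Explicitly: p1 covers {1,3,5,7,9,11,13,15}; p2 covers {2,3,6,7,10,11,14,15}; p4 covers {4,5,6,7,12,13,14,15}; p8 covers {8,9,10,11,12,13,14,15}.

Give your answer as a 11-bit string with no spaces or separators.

s1 (pos 1,3,5,7,9,11,13,15): 0⊕0⊕0⊕0⊕1⊕1⊕1⊕1 = 0
s2 (pos 2,3,6,7,10,11,14,15): 1⊕0⊕0⊕0⊕1⊕1⊕1⊕1 = 1
s4 (pos 4,5,6,7,12,13,14,15): 1⊕0⊕0⊕0⊕0⊕1⊕1⊕1 = 0
s8 (pos 8,9,10,11,12,13,14,15): 1⊕1⊕1⊕1⊕0⊕1⊕1⊕1 = 1
Syndrome s8…s1 = 1010 → error at position 10.
Flip position 10: 010100011110111 → 010100011010111
Read data bits from positions 3,5,6,7,9,10,11,12,13,14,15: 00001010111

00001010111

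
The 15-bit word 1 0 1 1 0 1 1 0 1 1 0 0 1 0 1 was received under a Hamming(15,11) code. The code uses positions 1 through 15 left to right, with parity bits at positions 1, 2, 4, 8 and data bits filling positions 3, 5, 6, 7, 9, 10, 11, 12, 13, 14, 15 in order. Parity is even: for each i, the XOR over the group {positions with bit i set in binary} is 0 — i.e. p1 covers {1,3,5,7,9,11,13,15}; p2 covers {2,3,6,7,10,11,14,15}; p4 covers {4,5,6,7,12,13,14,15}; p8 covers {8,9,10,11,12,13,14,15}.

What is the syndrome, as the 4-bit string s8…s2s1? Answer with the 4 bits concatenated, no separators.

0110

s1 (pos 1,3,5,7,9,11,13,15): 1⊕1⊕0⊕1⊕1⊕0⊕1⊕1 = 0
s2 (pos 2,3,6,7,10,11,14,15): 0⊕1⊕1⊕1⊕1⊕0⊕0⊕1 = 1
s4 (pos 4,5,6,7,12,13,14,15): 1⊕0⊕1⊕1⊕0⊕1⊕0⊕1 = 1
s8 (pos 8,9,10,11,12,13,14,15): 0⊕1⊕1⊕0⊕0⊕1⊕0⊕1 = 0
Syndrome s8…s1 = 0110 → error at position 6.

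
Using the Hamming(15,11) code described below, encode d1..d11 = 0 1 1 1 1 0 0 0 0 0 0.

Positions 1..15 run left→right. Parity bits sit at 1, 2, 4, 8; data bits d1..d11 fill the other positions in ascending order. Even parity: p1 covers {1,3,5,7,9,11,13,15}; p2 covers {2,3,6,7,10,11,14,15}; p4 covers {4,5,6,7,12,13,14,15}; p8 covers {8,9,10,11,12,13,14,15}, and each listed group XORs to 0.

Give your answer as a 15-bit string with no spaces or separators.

100111111000000

Place data at non-parity positions: p1 p2 0 p4 1 1 1 p8 1 0 0 0 0 0 0
p1 (pos 1,3,5,7,9,11,13,15): XOR of data positions = 0⊕1⊕1⊕1⊕0⊕0⊕0 = 1
p2 (pos 2,3,6,7,10,11,14,15): XOR of data positions = 0⊕1⊕1⊕0⊕0⊕0⊕0 = 0
p4 (pos 4,5,6,7,12,13,14,15): XOR of data positions = 1⊕1⊕1⊕0⊕0⊕0⊕0 = 1
p8 (pos 8,9,10,11,12,13,14,15): XOR of data positions = 1⊕0⊕0⊕0⊕0⊕0⊕0 = 1
Codeword: 100111111000000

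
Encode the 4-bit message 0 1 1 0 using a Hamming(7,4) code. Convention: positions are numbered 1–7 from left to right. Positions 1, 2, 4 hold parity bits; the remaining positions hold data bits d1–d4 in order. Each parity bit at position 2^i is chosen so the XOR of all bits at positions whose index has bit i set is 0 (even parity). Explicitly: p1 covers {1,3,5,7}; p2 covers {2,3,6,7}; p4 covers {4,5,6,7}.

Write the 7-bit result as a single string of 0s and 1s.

Place data at non-parity positions: p1 p2 0 p4 1 1 0
p1 (pos 1,3,5,7): XOR of data positions = 0⊕1⊕0 = 1
p2 (pos 2,3,6,7): XOR of data positions = 0⊕1⊕0 = 1
p4 (pos 4,5,6,7): XOR of data positions = 1⊕1⊕0 = 0
Codeword: 1100110

1100110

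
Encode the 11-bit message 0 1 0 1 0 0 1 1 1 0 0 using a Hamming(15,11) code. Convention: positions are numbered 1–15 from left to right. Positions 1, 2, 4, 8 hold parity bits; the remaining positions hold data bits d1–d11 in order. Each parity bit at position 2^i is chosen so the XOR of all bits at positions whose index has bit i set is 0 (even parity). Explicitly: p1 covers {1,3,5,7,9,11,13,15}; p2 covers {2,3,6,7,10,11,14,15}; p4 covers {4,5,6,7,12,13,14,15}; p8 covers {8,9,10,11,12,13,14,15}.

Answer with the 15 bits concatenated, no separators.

Place data at non-parity positions: p1 p2 0 p4 1 0 1 p8 0 0 1 1 1 0 0
p1 (pos 1,3,5,7,9,11,13,15): XOR of data positions = 0⊕1⊕1⊕0⊕1⊕1⊕0 = 0
p2 (pos 2,3,6,7,10,11,14,15): XOR of data positions = 0⊕0⊕1⊕0⊕1⊕0⊕0 = 0
p4 (pos 4,5,6,7,12,13,14,15): XOR of data positions = 1⊕0⊕1⊕1⊕1⊕0⊕0 = 0
p8 (pos 8,9,10,11,12,13,14,15): XOR of data positions = 0⊕0⊕1⊕1⊕1⊕0⊕0 = 1
Codeword: 000010110011100

000010110011100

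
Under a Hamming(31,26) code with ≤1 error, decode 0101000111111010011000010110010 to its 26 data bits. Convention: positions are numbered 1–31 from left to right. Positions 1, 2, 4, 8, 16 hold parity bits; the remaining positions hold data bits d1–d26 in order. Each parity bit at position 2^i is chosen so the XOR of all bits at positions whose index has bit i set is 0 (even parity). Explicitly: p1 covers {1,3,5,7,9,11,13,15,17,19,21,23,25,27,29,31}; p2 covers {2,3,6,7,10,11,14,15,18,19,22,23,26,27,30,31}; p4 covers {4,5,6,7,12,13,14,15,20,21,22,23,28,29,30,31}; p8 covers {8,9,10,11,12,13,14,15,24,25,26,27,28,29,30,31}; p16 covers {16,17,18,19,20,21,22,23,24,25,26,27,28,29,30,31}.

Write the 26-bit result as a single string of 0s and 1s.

s1 (pos 1,3,5,7,9,11,13,15,17,19,21,23,25,27,29,31): 0⊕0⊕0⊕0⊕1⊕1⊕1⊕1⊕0⊕1⊕0⊕0⊕0⊕1⊕0⊕0 = 0
s2 (pos 2,3,6,7,10,11,14,15,18,19,22,23,26,27,30,31): 1⊕0⊕0⊕0⊕1⊕1⊕0⊕1⊕1⊕1⊕0⊕0⊕1⊕1⊕1⊕0 = 1
s4 (pos 4,5,6,7,12,13,14,15,20,21,22,23,28,29,30,31): 1⊕0⊕0⊕0⊕1⊕1⊕0⊕1⊕0⊕0⊕0⊕0⊕0⊕0⊕1⊕0 = 1
s8 (pos 8,9,10,11,12,13,14,15,24,25,26,27,28,29,30,31): 1⊕1⊕1⊕1⊕1⊕1⊕0⊕1⊕1⊕0⊕1⊕1⊕0⊕0⊕1⊕0 = 1
s16 (pos 16,17,18,19,20,21,22,23,24,25,26,27,28,29,30,31): 0⊕0⊕1⊕1⊕0⊕0⊕0⊕0⊕1⊕0⊕1⊕1⊕0⊕0⊕1⊕0 = 0
Syndrome s16…s1 = 01110 → error at position 14.
Flip position 14: 0101000111111010011000010110010 → 0101000111111110011000010110010
Read data bits from positions 3,5,6,7,9,10,11,12,13,14,15,17,18,19,20,21,22,23,24,25,26,27,28,29,30,31: 00001111111011000010110010

00001111111011000010110010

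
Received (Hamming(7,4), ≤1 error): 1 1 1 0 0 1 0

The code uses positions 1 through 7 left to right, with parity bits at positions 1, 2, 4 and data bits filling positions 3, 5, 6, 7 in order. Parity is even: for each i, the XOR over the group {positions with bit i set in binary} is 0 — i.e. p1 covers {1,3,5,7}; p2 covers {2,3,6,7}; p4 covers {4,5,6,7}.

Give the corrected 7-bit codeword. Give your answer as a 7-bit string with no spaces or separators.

s1 (pos 1,3,5,7): 1⊕1⊕0⊕0 = 0
s2 (pos 2,3,6,7): 1⊕1⊕1⊕0 = 1
s4 (pos 4,5,6,7): 0⊕0⊕1⊕0 = 1
Syndrome s4…s1 = 110 → error at position 6.
Flip position 6: 1110010 → 1110000

1110000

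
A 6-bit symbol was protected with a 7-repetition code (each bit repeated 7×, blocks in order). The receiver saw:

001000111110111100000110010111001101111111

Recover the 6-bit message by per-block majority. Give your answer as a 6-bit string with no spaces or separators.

Block 1 (0010001): 2 ones → 0
Block 2 (1111011): 6 ones → 1
Block 3 (1100000): 2 ones → 0
Block 4 (1100101): 4 ones → 1
Block 5 (1100110): 4 ones → 1
Block 6 (1111111): 7 ones → 1

010111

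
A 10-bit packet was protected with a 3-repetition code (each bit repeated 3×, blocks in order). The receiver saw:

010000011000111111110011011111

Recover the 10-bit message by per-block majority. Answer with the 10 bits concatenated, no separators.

Block 1 (010): 1 one → 0
Block 2 (000): 0 ones → 0
Block 3 (011): 2 ones → 1
Block 4 (000): 0 ones → 0
Block 5 (111): 3 ones → 1
Block 6 (111): 3 ones → 1
Block 7 (110): 2 ones → 1
Block 8 (011): 2 ones → 1
Block 9 (011): 2 ones → 1
Block 10 (111): 3 ones → 1

0010111111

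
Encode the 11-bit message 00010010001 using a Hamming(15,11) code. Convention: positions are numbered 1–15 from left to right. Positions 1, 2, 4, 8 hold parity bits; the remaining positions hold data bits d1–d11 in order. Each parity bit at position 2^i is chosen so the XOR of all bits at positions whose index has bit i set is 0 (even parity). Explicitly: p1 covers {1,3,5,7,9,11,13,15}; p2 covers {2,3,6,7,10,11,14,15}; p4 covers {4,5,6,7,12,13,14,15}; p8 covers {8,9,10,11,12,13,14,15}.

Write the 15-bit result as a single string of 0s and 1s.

110000100010001

Place data at non-parity positions: p1 p2 0 p4 0 0 1 p8 0 0 1 0 0 0 1
p1 (pos 1,3,5,7,9,11,13,15): XOR of data positions = 0⊕0⊕1⊕0⊕1⊕0⊕1 = 1
p2 (pos 2,3,6,7,10,11,14,15): XOR of data positions = 0⊕0⊕1⊕0⊕1⊕0⊕1 = 1
p4 (pos 4,5,6,7,12,13,14,15): XOR of data positions = 0⊕0⊕1⊕0⊕0⊕0⊕1 = 0
p8 (pos 8,9,10,11,12,13,14,15): XOR of data positions = 0⊕0⊕1⊕0⊕0⊕0⊕1 = 0
Codeword: 110000100010001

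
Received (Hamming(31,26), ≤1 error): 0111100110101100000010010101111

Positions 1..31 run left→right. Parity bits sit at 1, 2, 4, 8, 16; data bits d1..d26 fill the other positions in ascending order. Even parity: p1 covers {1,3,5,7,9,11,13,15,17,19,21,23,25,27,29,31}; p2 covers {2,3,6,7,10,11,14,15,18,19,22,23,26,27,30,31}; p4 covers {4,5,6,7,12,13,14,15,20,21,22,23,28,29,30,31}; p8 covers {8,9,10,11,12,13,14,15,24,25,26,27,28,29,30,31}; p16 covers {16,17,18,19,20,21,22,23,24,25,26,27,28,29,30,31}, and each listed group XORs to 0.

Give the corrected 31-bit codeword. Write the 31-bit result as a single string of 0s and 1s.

s1 (pos 1,3,5,7,9,11,13,15,17,19,21,23,25,27,29,31): 0⊕1⊕1⊕0⊕1⊕1⊕1⊕0⊕0⊕0⊕1⊕0⊕0⊕0⊕1⊕1 = 0
s2 (pos 2,3,6,7,10,11,14,15,18,19,22,23,26,27,30,31): 1⊕1⊕0⊕0⊕0⊕1⊕1⊕0⊕0⊕0⊕0⊕0⊕1⊕0⊕1⊕1 = 1
s4 (pos 4,5,6,7,12,13,14,15,20,21,22,23,28,29,30,31): 1⊕1⊕0⊕0⊕0⊕1⊕1⊕0⊕0⊕1⊕0⊕0⊕1⊕1⊕1⊕1 = 1
s8 (pos 8,9,10,11,12,13,14,15,24,25,26,27,28,29,30,31): 1⊕1⊕0⊕1⊕0⊕1⊕1⊕0⊕1⊕0⊕1⊕0⊕1⊕1⊕1⊕1 = 1
s16 (pos 16,17,18,19,20,21,22,23,24,25,26,27,28,29,30,31): 0⊕0⊕0⊕0⊕0⊕1⊕0⊕0⊕1⊕0⊕1⊕0⊕1⊕1⊕1⊕1 = 1
Syndrome s16…s1 = 11110 → error at position 30.
Flip position 30: 0111100110101100000010010101111 → 0111100110101100000010010101101

0111100110101100000010010101101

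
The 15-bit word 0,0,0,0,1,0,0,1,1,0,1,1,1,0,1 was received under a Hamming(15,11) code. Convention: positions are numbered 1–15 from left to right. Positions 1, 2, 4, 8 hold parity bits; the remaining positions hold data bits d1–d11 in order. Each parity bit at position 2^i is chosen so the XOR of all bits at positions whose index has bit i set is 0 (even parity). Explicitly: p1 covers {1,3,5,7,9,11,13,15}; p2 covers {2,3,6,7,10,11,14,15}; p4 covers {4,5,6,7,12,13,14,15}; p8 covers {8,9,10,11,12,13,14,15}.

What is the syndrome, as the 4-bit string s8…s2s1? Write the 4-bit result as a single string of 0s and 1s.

s1 (pos 1,3,5,7,9,11,13,15): 0⊕0⊕1⊕0⊕1⊕1⊕1⊕1 = 1
s2 (pos 2,3,6,7,10,11,14,15): 0⊕0⊕0⊕0⊕0⊕1⊕0⊕1 = 0
s4 (pos 4,5,6,7,12,13,14,15): 0⊕1⊕0⊕0⊕1⊕1⊕0⊕1 = 0
s8 (pos 8,9,10,11,12,13,14,15): 1⊕1⊕0⊕1⊕1⊕1⊕0⊕1 = 0
Syndrome s8…s1 = 0001 → error at position 1.

0001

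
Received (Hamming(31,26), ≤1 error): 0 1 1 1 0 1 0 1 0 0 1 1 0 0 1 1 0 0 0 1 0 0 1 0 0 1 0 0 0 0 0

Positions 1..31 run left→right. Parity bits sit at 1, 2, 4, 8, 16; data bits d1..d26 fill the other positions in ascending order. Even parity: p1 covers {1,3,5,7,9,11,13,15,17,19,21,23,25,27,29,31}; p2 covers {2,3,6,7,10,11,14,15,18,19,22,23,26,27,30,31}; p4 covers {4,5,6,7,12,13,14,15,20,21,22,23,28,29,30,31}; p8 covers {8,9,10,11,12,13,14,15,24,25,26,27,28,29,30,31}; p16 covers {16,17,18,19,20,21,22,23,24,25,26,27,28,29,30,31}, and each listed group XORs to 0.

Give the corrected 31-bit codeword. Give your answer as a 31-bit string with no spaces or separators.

0111010101110011000100100100000

s1 (pos 1,3,5,7,9,11,13,15,17,19,21,23,25,27,29,31): 0⊕1⊕0⊕0⊕0⊕1⊕0⊕1⊕0⊕0⊕0⊕1⊕0⊕0⊕0⊕0 = 0
s2 (pos 2,3,6,7,10,11,14,15,18,19,22,23,26,27,30,31): 1⊕1⊕1⊕0⊕0⊕1⊕0⊕1⊕0⊕0⊕0⊕1⊕1⊕0⊕0⊕0 = 1
s4 (pos 4,5,6,7,12,13,14,15,20,21,22,23,28,29,30,31): 1⊕0⊕1⊕0⊕1⊕0⊕0⊕1⊕1⊕0⊕0⊕1⊕0⊕0⊕0⊕0 = 0
s8 (pos 8,9,10,11,12,13,14,15,24,25,26,27,28,29,30,31): 1⊕0⊕0⊕1⊕1⊕0⊕0⊕1⊕0⊕0⊕1⊕0⊕0⊕0⊕0⊕0 = 1
s16 (pos 16,17,18,19,20,21,22,23,24,25,26,27,28,29,30,31): 1⊕0⊕0⊕0⊕1⊕0⊕0⊕1⊕0⊕0⊕1⊕0⊕0⊕0⊕0⊕0 = 0
Syndrome s16…s1 = 01010 → error at position 10.
Flip position 10: 0111010100110011000100100100000 → 0111010101110011000100100100000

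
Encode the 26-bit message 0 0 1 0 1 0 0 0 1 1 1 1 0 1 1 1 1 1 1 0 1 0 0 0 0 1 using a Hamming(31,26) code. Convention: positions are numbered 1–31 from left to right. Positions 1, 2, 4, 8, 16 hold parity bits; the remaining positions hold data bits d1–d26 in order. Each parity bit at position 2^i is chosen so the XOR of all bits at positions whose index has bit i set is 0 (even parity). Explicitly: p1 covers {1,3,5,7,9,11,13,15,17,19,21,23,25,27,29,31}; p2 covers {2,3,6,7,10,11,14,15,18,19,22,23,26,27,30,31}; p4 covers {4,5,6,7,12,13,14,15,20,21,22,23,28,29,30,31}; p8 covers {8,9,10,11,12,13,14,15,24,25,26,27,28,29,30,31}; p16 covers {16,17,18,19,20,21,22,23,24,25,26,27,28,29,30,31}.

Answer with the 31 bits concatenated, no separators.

0001010110001111101111110100001

Place data at non-parity positions: p1 p2 0 p4 0 1 0 p8 1 0 0 0 1 1 1 p16 1 0 1 1 1 1 1 1 0 1 0 0 0 0 1
p1 (pos 1,3,5,7,9,11,13,15,17,19,21,23,25,27,29,31): XOR of data positions = 0⊕0⊕0⊕1⊕0⊕1⊕1⊕1⊕1⊕1⊕1⊕0⊕0⊕0⊕1 = 0
p2 (pos 2,3,6,7,10,11,14,15,18,19,22,23,26,27,30,31): XOR of data positions = 0⊕1⊕0⊕0⊕0⊕1⊕1⊕0⊕1⊕1⊕1⊕1⊕0⊕0⊕1 = 0
p4 (pos 4,5,6,7,12,13,14,15,20,21,22,23,28,29,30,31): XOR of data positions = 0⊕1⊕0⊕0⊕1⊕1⊕1⊕1⊕1⊕1⊕1⊕0⊕0⊕0⊕1 = 1
p8 (pos 8,9,10,11,12,13,14,15,24,25,26,27,28,29,30,31): XOR of data positions = 1⊕0⊕0⊕0⊕1⊕1⊕1⊕1⊕0⊕1⊕0⊕0⊕0⊕0⊕1 = 1
p16 (pos 16,17,18,19,20,21,22,23,24,25,26,27,28,29,30,31): XOR of data positions = 1⊕0⊕1⊕1⊕1⊕1⊕1⊕1⊕0⊕1⊕0⊕0⊕0⊕0⊕1 = 1
Codeword: 0001010110001111101111110100001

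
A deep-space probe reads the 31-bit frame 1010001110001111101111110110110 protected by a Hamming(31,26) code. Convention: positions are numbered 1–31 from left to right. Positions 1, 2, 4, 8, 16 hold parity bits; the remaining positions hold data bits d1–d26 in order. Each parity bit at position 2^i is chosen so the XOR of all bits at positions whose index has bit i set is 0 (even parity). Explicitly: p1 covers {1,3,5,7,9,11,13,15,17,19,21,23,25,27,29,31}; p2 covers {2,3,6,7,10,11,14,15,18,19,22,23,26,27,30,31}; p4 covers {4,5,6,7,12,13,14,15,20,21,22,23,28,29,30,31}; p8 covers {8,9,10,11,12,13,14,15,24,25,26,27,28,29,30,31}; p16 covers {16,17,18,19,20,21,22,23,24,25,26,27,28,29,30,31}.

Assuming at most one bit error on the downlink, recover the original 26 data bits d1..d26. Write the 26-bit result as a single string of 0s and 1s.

s1 (pos 1,3,5,7,9,11,13,15,17,19,21,23,25,27,29,31): 1⊕1⊕0⊕1⊕1⊕0⊕1⊕1⊕1⊕1⊕1⊕1⊕0⊕1⊕1⊕0 = 0
s2 (pos 2,3,6,7,10,11,14,15,18,19,22,23,26,27,30,31): 0⊕1⊕0⊕1⊕0⊕0⊕1⊕1⊕0⊕1⊕1⊕1⊕1⊕1⊕1⊕0 = 0
s4 (pos 4,5,6,7,12,13,14,15,20,21,22,23,28,29,30,31): 0⊕0⊕0⊕1⊕0⊕1⊕1⊕1⊕1⊕1⊕1⊕1⊕0⊕1⊕1⊕0 = 0
s8 (pos 8,9,10,11,12,13,14,15,24,25,26,27,28,29,30,31): 1⊕1⊕0⊕0⊕0⊕1⊕1⊕1⊕1⊕0⊕1⊕1⊕0⊕1⊕1⊕0 = 0
s16 (pos 16,17,18,19,20,21,22,23,24,25,26,27,28,29,30,31): 1⊕1⊕0⊕1⊕1⊕1⊕1⊕1⊕1⊕0⊕1⊕1⊕0⊕1⊕1⊕0 = 0
Syndrome s16…s1 = 00000 → no error.
Read data bits from positions 3,5,6,7,9,10,11,12,13,14,15,17,18,19,20,21,22,23,24,25,26,27,28,29,30,31: 10011000111101111110110110

10011000111101111110110110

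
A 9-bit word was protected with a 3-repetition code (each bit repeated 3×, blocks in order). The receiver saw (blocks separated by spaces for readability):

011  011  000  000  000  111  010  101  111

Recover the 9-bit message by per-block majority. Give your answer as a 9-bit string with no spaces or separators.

110001011

Block 1 (011): 2 ones → 1
Block 2 (011): 2 ones → 1
Block 3 (000): 0 ones → 0
Block 4 (000): 0 ones → 0
Block 5 (000): 0 ones → 0
Block 6 (111): 3 ones → 1
Block 7 (010): 1 one → 0
Block 8 (101): 2 ones → 1
Block 9 (111): 3 ones → 1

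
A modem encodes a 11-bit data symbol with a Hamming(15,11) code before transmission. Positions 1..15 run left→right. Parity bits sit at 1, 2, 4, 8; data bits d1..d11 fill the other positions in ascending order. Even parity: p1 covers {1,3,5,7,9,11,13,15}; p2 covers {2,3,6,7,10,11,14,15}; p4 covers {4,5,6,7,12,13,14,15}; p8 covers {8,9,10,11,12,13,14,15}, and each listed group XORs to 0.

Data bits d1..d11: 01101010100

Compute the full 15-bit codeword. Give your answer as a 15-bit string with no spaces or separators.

000111011010100

Place data at non-parity positions: p1 p2 0 p4 1 1 0 p8 1 0 1 0 1 0 0
p1 (pos 1,3,5,7,9,11,13,15): XOR of data positions = 0⊕1⊕0⊕1⊕1⊕1⊕0 = 0
p2 (pos 2,3,6,7,10,11,14,15): XOR of data positions = 0⊕1⊕0⊕0⊕1⊕0⊕0 = 0
p4 (pos 4,5,6,7,12,13,14,15): XOR of data positions = 1⊕1⊕0⊕0⊕1⊕0⊕0 = 1
p8 (pos 8,9,10,11,12,13,14,15): XOR of data positions = 1⊕0⊕1⊕0⊕1⊕0⊕0 = 1
Codeword: 000111011010100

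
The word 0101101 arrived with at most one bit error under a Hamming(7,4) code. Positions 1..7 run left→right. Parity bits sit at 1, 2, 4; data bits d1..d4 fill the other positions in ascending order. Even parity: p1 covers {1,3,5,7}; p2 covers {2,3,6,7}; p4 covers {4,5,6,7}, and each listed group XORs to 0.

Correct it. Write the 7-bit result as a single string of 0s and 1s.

0100101

s1 (pos 1,3,5,7): 0⊕0⊕1⊕1 = 0
s2 (pos 2,3,6,7): 1⊕0⊕0⊕1 = 0
s4 (pos 4,5,6,7): 1⊕1⊕0⊕1 = 1
Syndrome s4…s1 = 100 → error at position 4.
Flip position 4: 0101101 → 0100101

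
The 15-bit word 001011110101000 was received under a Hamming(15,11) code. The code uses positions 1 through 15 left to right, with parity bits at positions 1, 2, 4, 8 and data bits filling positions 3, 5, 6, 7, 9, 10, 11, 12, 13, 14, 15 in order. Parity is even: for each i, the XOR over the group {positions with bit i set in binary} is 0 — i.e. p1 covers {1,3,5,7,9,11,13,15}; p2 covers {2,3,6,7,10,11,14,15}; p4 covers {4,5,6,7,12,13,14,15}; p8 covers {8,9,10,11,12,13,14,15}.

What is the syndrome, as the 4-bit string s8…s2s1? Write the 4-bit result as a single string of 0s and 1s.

1001

s1 (pos 1,3,5,7,9,11,13,15): 0⊕1⊕1⊕1⊕0⊕0⊕0⊕0 = 1
s2 (pos 2,3,6,7,10,11,14,15): 0⊕1⊕1⊕1⊕1⊕0⊕0⊕0 = 0
s4 (pos 4,5,6,7,12,13,14,15): 0⊕1⊕1⊕1⊕1⊕0⊕0⊕0 = 0
s8 (pos 8,9,10,11,12,13,14,15): 1⊕0⊕1⊕0⊕1⊕0⊕0⊕0 = 1
Syndrome s8…s1 = 1001 → error at position 9.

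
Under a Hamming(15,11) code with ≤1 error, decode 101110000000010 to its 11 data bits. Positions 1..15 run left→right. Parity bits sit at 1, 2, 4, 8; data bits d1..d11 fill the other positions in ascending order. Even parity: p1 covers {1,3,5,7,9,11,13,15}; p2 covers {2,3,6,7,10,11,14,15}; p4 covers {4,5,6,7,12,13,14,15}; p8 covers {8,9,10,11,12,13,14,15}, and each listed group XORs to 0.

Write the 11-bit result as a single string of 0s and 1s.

s1 (pos 1,3,5,7,9,11,13,15): 1⊕1⊕1⊕0⊕0⊕0⊕0⊕0 = 1
s2 (pos 2,3,6,7,10,11,14,15): 0⊕1⊕0⊕0⊕0⊕0⊕1⊕0 = 0
s4 (pos 4,5,6,7,12,13,14,15): 1⊕1⊕0⊕0⊕0⊕0⊕1⊕0 = 1
s8 (pos 8,9,10,11,12,13,14,15): 0⊕0⊕0⊕0⊕0⊕0⊕1⊕0 = 1
Syndrome s8…s1 = 1101 → error at position 13.
Flip position 13: 101110000000010 → 101110000000110
Read data bits from positions 3,5,6,7,9,10,11,12,13,14,15: 11000000110

11000000110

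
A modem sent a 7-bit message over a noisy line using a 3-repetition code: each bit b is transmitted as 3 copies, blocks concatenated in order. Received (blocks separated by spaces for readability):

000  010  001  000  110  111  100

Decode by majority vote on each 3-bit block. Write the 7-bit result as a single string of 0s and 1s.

Block 1 (000): 0 ones → 0
Block 2 (010): 1 one → 0
Block 3 (001): 1 one → 0
Block 4 (000): 0 ones → 0
Block 5 (110): 2 ones → 1
Block 6 (111): 3 ones → 1
Block 7 (100): 1 one → 0

0000110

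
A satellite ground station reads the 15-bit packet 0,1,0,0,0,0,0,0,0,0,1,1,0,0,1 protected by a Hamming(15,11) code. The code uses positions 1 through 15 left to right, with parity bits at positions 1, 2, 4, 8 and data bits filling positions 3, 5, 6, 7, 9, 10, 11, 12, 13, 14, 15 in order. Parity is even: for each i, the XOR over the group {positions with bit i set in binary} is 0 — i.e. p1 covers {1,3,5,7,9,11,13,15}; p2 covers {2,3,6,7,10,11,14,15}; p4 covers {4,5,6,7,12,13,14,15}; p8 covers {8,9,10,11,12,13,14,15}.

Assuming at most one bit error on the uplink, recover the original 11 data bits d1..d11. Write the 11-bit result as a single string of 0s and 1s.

s1 (pos 1,3,5,7,9,11,13,15): 0⊕0⊕0⊕0⊕0⊕1⊕0⊕1 = 0
s2 (pos 2,3,6,7,10,11,14,15): 1⊕0⊕0⊕0⊕0⊕1⊕0⊕1 = 1
s4 (pos 4,5,6,7,12,13,14,15): 0⊕0⊕0⊕0⊕1⊕0⊕0⊕1 = 0
s8 (pos 8,9,10,11,12,13,14,15): 0⊕0⊕0⊕1⊕1⊕0⊕0⊕1 = 1
Syndrome s8…s1 = 1010 → error at position 10.
Flip position 10: 010000000011001 → 010000000111001
Read data bits from positions 3,5,6,7,9,10,11,12,13,14,15: 00000111001

00000111001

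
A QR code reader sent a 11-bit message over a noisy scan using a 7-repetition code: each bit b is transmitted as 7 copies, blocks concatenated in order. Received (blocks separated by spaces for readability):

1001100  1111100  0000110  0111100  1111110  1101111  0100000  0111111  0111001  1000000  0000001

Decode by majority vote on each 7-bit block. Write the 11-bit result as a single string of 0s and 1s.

01011101100

Block 1 (1001100): 3 ones → 0
Block 2 (1111100): 5 ones → 1
Block 3 (0000110): 2 ones → 0
Block 4 (0111100): 4 ones → 1
Block 5 (1111110): 6 ones → 1
Block 6 (1101111): 6 ones → 1
Block 7 (0100000): 1 one → 0
Block 8 (0111111): 6 ones → 1
Block 9 (0111001): 4 ones → 1
Block 10 (1000000): 1 one → 0
Block 11 (0000001): 1 one → 0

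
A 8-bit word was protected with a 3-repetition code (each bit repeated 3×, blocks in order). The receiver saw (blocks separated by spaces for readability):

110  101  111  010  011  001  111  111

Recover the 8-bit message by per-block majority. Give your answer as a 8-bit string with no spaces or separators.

11101011

Block 1 (110): 2 ones → 1
Block 2 (101): 2 ones → 1
Block 3 (111): 3 ones → 1
Block 4 (010): 1 one → 0
Block 5 (011): 2 ones → 1
Block 6 (001): 1 one → 0
Block 7 (111): 3 ones → 1
Block 8 (111): 3 ones → 1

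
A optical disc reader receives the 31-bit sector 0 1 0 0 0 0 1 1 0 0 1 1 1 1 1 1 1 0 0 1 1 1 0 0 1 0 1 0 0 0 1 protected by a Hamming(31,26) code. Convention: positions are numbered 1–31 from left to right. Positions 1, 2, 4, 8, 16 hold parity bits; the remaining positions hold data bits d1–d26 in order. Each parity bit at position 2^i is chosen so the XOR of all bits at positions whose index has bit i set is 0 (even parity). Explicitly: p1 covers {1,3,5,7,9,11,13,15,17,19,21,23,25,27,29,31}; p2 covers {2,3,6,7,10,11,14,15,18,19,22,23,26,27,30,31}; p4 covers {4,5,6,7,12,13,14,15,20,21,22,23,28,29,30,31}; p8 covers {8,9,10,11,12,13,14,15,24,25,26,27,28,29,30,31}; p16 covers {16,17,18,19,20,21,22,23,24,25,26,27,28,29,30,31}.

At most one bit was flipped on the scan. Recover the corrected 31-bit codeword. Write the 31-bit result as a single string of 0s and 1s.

0100001100110111100111001010001

s1 (pos 1,3,5,7,9,11,13,15,17,19,21,23,25,27,29,31): 0⊕0⊕0⊕1⊕0⊕1⊕1⊕1⊕1⊕0⊕1⊕0⊕1⊕1⊕0⊕1 = 1
s2 (pos 2,3,6,7,10,11,14,15,18,19,22,23,26,27,30,31): 1⊕0⊕0⊕1⊕0⊕1⊕1⊕1⊕0⊕0⊕1⊕0⊕0⊕1⊕0⊕1 = 0
s4 (pos 4,5,6,7,12,13,14,15,20,21,22,23,28,29,30,31): 0⊕0⊕0⊕1⊕1⊕1⊕1⊕1⊕1⊕1⊕1⊕0⊕0⊕0⊕0⊕1 = 1
s8 (pos 8,9,10,11,12,13,14,15,24,25,26,27,28,29,30,31): 1⊕0⊕0⊕1⊕1⊕1⊕1⊕1⊕0⊕1⊕0⊕1⊕0⊕0⊕0⊕1 = 1
s16 (pos 16,17,18,19,20,21,22,23,24,25,26,27,28,29,30,31): 1⊕1⊕0⊕0⊕1⊕1⊕1⊕0⊕0⊕1⊕0⊕1⊕0⊕0⊕0⊕1 = 0
Syndrome s16…s1 = 01101 → error at position 13.
Flip position 13: 0100001100111111100111001010001 → 0100001100110111100111001010001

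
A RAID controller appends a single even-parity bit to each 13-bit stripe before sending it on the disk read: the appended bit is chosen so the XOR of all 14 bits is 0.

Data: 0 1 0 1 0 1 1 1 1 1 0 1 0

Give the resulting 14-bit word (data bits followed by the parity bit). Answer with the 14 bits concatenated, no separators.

XOR of the 13 data bits: 0⊕1⊕0⊕1⊕0⊕1⊕1⊕1⊕1⊕1⊕0⊕1⊕0 = 0
Parity bit = 0 (so all 14 bits XOR to 0).

01010111110100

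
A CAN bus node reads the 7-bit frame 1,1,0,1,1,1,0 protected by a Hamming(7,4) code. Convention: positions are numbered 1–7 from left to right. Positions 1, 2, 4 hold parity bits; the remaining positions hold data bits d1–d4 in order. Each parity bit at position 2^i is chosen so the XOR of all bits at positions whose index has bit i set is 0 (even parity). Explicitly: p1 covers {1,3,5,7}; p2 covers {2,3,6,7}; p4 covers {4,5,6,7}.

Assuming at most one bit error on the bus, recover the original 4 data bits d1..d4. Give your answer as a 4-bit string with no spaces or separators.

0110

s1 (pos 1,3,5,7): 1⊕0⊕1⊕0 = 0
s2 (pos 2,3,6,7): 1⊕0⊕1⊕0 = 0
s4 (pos 4,5,6,7): 1⊕1⊕1⊕0 = 1
Syndrome s4…s1 = 100 → error at position 4.
Flip position 4: 1101110 → 1100110
Read data bits from positions 3,5,6,7: 0110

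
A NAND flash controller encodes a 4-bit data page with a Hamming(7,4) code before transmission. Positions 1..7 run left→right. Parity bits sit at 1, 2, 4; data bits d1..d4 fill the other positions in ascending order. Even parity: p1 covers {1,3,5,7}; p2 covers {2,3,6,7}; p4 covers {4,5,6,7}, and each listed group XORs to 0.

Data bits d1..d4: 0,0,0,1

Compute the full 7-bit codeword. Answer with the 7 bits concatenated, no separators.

1101001

Place data at non-parity positions: p1 p2 0 p4 0 0 1
p1 (pos 1,3,5,7): XOR of data positions = 0⊕0⊕1 = 1
p2 (pos 2,3,6,7): XOR of data positions = 0⊕0⊕1 = 1
p4 (pos 4,5,6,7): XOR of data positions = 0⊕0⊕1 = 1
Codeword: 1101001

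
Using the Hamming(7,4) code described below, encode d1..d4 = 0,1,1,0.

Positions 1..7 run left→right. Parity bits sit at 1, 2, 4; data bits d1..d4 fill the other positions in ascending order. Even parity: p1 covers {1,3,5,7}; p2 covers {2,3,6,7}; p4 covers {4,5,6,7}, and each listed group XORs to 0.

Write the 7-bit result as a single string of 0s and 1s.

Place data at non-parity positions: p1 p2 0 p4 1 1 0
p1 (pos 1,3,5,7): XOR of data positions = 0⊕1⊕0 = 1
p2 (pos 2,3,6,7): XOR of data positions = 0⊕1⊕0 = 1
p4 (pos 4,5,6,7): XOR of data positions = 1⊕1⊕0 = 0
Codeword: 1100110

1100110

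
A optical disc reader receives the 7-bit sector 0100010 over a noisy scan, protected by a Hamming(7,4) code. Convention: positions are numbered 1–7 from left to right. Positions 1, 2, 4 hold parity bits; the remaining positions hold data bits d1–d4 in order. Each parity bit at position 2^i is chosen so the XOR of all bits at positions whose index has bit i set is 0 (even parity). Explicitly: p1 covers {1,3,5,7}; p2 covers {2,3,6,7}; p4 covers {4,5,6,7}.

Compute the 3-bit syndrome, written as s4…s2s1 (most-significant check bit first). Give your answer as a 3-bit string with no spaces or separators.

s1 (pos 1,3,5,7): 0⊕0⊕0⊕0 = 0
s2 (pos 2,3,6,7): 1⊕0⊕1⊕0 = 0
s4 (pos 4,5,6,7): 0⊕0⊕1⊕0 = 1
Syndrome s4…s1 = 100 → error at position 4.

100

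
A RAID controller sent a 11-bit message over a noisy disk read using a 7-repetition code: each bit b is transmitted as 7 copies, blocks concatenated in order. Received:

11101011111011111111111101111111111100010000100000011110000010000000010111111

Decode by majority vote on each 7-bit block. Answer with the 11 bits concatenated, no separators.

Block 1 (1110101): 5 ones → 1
Block 2 (1111011): 6 ones → 1
Block 3 (1111111): 7 ones → 1
Block 4 (1110111): 6 ones → 1
Block 5 (1111111): 7 ones → 1
Block 6 (1000100): 2 ones → 0
Block 7 (0010000): 1 one → 0
Block 8 (0011110): 4 ones → 1
Block 9 (0000100): 1 one → 0
Block 10 (0000001): 1 one → 0
Block 11 (0111111): 6 ones → 1

11111001001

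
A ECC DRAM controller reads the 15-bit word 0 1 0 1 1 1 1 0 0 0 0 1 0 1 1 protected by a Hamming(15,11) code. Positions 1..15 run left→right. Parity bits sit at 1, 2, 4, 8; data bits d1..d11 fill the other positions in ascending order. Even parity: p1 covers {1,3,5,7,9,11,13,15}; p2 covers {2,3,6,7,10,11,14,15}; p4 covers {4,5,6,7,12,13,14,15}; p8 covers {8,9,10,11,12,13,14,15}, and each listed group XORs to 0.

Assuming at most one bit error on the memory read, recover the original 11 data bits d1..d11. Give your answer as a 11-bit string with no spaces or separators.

s1 (pos 1,3,5,7,9,11,13,15): 0⊕0⊕1⊕1⊕0⊕0⊕0⊕1 = 1
s2 (pos 2,3,6,7,10,11,14,15): 1⊕0⊕1⊕1⊕0⊕0⊕1⊕1 = 1
s4 (pos 4,5,6,7,12,13,14,15): 1⊕1⊕1⊕1⊕1⊕0⊕1⊕1 = 1
s8 (pos 8,9,10,11,12,13,14,15): 0⊕0⊕0⊕0⊕1⊕0⊕1⊕1 = 1
Syndrome s8…s1 = 1111 → error at position 15.
Flip position 15: 010111100001011 → 010111100001010
Read data bits from positions 3,5,6,7,9,10,11,12,13,14,15: 01110001010

01110001010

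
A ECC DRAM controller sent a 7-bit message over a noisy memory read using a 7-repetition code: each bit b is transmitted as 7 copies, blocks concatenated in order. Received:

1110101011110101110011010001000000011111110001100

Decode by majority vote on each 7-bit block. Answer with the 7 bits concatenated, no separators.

Block 1 (1110101): 5 ones → 1
Block 2 (0111101): 5 ones → 1
Block 3 (0111001): 4 ones → 1
Block 4 (1010001): 3 ones → 0
Block 5 (0000000): 0 ones → 0
Block 6 (1111111): 7 ones → 1
Block 7 (0001100): 2 ones → 0

1110010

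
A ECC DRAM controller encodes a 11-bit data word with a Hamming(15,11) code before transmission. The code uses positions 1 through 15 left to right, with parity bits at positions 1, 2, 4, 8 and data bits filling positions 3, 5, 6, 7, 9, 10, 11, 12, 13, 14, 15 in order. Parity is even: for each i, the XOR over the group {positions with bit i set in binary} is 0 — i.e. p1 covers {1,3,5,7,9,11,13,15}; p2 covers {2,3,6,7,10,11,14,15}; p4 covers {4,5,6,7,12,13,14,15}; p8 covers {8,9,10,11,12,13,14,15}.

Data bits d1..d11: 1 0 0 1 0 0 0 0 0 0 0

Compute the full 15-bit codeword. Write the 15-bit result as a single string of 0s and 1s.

Place data at non-parity positions: p1 p2 1 p4 0 0 1 p8 0 0 0 0 0 0 0
p1 (pos 1,3,5,7,9,11,13,15): XOR of data positions = 1⊕0⊕1⊕0⊕0⊕0⊕0 = 0
p2 (pos 2,3,6,7,10,11,14,15): XOR of data positions = 1⊕0⊕1⊕0⊕0⊕0⊕0 = 0
p4 (pos 4,5,6,7,12,13,14,15): XOR of data positions = 0⊕0⊕1⊕0⊕0⊕0⊕0 = 1
p8 (pos 8,9,10,11,12,13,14,15): XOR of data positions = 0⊕0⊕0⊕0⊕0⊕0⊕0 = 0
Codeword: 001100100000000

001100100000000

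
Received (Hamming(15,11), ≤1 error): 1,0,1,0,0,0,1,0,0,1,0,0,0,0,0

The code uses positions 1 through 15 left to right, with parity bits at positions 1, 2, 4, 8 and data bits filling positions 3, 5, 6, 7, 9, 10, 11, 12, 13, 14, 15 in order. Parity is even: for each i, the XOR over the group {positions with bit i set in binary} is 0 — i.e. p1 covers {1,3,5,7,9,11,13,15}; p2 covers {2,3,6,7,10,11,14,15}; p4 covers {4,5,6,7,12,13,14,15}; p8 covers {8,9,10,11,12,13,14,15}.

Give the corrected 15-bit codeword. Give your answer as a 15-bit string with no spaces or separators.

s1 (pos 1,3,5,7,9,11,13,15): 1⊕1⊕0⊕1⊕0⊕0⊕0⊕0 = 1
s2 (pos 2,3,6,7,10,11,14,15): 0⊕1⊕0⊕1⊕1⊕0⊕0⊕0 = 1
s4 (pos 4,5,6,7,12,13,14,15): 0⊕0⊕0⊕1⊕0⊕0⊕0⊕0 = 1
s8 (pos 8,9,10,11,12,13,14,15): 0⊕0⊕1⊕0⊕0⊕0⊕0⊕0 = 1
Syndrome s8…s1 = 1111 → error at position 15.
Flip position 15: 101000100100000 → 101000100100001

101000100100001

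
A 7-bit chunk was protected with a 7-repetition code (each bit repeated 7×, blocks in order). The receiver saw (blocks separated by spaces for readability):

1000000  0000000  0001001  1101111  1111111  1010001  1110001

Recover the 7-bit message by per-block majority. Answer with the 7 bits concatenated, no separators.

Block 1 (1000000): 1 one → 0
Block 2 (0000000): 0 ones → 0
Block 3 (0001001): 2 ones → 0
Block 4 (1101111): 6 ones → 1
Block 5 (1111111): 7 ones → 1
Block 6 (1010001): 3 ones → 0
Block 7 (1110001): 4 ones → 1

0001101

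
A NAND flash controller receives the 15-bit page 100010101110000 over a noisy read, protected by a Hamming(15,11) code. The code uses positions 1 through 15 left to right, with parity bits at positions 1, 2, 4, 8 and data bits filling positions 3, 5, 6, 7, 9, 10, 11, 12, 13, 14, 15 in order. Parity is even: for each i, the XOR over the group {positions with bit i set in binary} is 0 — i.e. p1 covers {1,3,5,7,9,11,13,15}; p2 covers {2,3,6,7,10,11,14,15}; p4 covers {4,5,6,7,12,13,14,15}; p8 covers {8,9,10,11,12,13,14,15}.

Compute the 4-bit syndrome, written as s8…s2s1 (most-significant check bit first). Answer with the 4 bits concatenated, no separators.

1011

s1 (pos 1,3,5,7,9,11,13,15): 1⊕0⊕1⊕1⊕1⊕1⊕0⊕0 = 1
s2 (pos 2,3,6,7,10,11,14,15): 0⊕0⊕0⊕1⊕1⊕1⊕0⊕0 = 1
s4 (pos 4,5,6,7,12,13,14,15): 0⊕1⊕0⊕1⊕0⊕0⊕0⊕0 = 0
s8 (pos 8,9,10,11,12,13,14,15): 0⊕1⊕1⊕1⊕0⊕0⊕0⊕0 = 1
Syndrome s8…s1 = 1011 → error at position 11.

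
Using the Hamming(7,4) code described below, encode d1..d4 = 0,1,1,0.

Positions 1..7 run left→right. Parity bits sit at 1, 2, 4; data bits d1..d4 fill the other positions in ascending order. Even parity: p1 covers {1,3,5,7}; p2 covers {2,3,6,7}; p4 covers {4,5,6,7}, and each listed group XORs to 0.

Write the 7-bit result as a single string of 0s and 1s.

1100110

Place data at non-parity positions: p1 p2 0 p4 1 1 0
p1 (pos 1,3,5,7): XOR of data positions = 0⊕1⊕0 = 1
p2 (pos 2,3,6,7): XOR of data positions = 0⊕1⊕0 = 1
p4 (pos 4,5,6,7): XOR of data positions = 1⊕1⊕0 = 0
Codeword: 1100110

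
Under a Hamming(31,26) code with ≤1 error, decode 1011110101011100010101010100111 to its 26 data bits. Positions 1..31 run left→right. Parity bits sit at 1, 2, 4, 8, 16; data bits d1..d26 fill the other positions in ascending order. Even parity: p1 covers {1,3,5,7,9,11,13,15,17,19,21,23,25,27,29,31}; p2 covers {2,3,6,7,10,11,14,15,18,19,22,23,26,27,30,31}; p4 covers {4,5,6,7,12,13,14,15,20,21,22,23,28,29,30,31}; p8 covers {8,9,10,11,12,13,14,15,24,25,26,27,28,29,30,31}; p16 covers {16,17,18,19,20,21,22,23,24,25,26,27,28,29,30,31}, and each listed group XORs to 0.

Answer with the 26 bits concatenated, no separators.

s1 (pos 1,3,5,7,9,11,13,15,17,19,21,23,25,27,29,31): 1⊕1⊕1⊕0⊕0⊕0⊕1⊕0⊕0⊕0⊕0⊕0⊕0⊕0⊕1⊕1 = 0
s2 (pos 2,3,6,7,10,11,14,15,18,19,22,23,26,27,30,31): 0⊕1⊕1⊕0⊕1⊕0⊕1⊕0⊕1⊕0⊕1⊕0⊕1⊕0⊕1⊕1 = 1
s4 (pos 4,5,6,7,12,13,14,15,20,21,22,23,28,29,30,31): 1⊕1⊕1⊕0⊕1⊕1⊕1⊕0⊕1⊕0⊕1⊕0⊕0⊕1⊕1⊕1 = 1
s8 (pos 8,9,10,11,12,13,14,15,24,25,26,27,28,29,30,31): 1⊕0⊕1⊕0⊕1⊕1⊕1⊕0⊕1⊕0⊕1⊕0⊕0⊕1⊕1⊕1 = 0
s16 (pos 16,17,18,19,20,21,22,23,24,25,26,27,28,29,30,31): 0⊕0⊕1⊕0⊕1⊕0⊕1⊕0⊕1⊕0⊕1⊕0⊕0⊕1⊕1⊕1 = 0
Syndrome s16…s1 = 00110 → error at position 6.
Flip position 6: 1011110101011100010101010100111 → 1011100101011100010101010100111
Read data bits from positions 3,5,6,7,9,10,11,12,13,14,15,17,18,19,20,21,22,23,24,25,26,27,28,29,30,31: 11000101110010101010100111

11000101110010101010100111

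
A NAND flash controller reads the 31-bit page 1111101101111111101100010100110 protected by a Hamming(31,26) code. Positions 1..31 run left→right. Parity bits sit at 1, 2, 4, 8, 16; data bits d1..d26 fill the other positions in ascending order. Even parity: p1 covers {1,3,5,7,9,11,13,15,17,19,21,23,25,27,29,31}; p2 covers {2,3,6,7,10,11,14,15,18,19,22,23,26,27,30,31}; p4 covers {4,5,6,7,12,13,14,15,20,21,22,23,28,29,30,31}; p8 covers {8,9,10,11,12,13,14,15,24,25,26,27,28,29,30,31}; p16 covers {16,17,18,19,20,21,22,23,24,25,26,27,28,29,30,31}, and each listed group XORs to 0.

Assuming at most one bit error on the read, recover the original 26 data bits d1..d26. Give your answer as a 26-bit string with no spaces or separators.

11010111111101100010100110

s1 (pos 1,3,5,7,9,11,13,15,17,19,21,23,25,27,29,31): 1⊕1⊕1⊕1⊕0⊕1⊕1⊕1⊕1⊕1⊕0⊕0⊕0⊕0⊕1⊕0 = 0
s2 (pos 2,3,6,7,10,11,14,15,18,19,22,23,26,27,30,31): 1⊕1⊕0⊕1⊕1⊕1⊕1⊕1⊕0⊕1⊕0⊕0⊕1⊕0⊕1⊕0 = 0
s4 (pos 4,5,6,7,12,13,14,15,20,21,22,23,28,29,30,31): 1⊕1⊕0⊕1⊕1⊕1⊕1⊕1⊕1⊕0⊕0⊕0⊕0⊕1⊕1⊕0 = 0
s8 (pos 8,9,10,11,12,13,14,15,24,25,26,27,28,29,30,31): 1⊕0⊕1⊕1⊕1⊕1⊕1⊕1⊕1⊕0⊕1⊕0⊕0⊕1⊕1⊕0 = 1
s16 (pos 16,17,18,19,20,21,22,23,24,25,26,27,28,29,30,31): 1⊕1⊕0⊕1⊕1⊕0⊕0⊕0⊕1⊕0⊕1⊕0⊕0⊕1⊕1⊕0 = 0
Syndrome s16…s1 = 01000 → error at position 8.
Flip position 8: 1111101101111111101100010100110 → 1111101001111111101100010100110
Read data bits from positions 3,5,6,7,9,10,11,12,13,14,15,17,18,19,20,21,22,23,24,25,26,27,28,29,30,31: 11010111111101100010100110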